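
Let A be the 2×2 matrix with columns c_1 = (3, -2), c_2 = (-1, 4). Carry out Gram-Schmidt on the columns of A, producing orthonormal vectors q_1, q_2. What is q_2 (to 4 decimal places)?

q_2 = (0.5547, 0.8321)

c_1 = (3, -2); ‖c_1‖ = 3.6056, so q_1 = (0.8321, -0.5547).
q_1·c_2 = 0.8321·(-1) + (-0.5547)·4 = -3.0509.
u_2 = c_2 + 3.0509·q_1 = (1.5385, 2.3077).
‖u_2‖ = 2.7735, so q_2 = (0.5547, 0.8321).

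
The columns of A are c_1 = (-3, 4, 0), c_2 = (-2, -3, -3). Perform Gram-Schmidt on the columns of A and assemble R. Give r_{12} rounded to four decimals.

r_{12} = -1.2000

c_1 = (-3, 4, 0); ‖c_1‖ = 5.0000, so e_1 = (-0.6000, 0.8000, 0.0000).
r_{12} = e_1·c_2 = -1.2000.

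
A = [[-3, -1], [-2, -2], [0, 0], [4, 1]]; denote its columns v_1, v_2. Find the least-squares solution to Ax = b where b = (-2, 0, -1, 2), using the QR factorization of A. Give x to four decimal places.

e_1 = v_1/‖v_1‖ = (-3, -2, 0, 4)/5.3852 = (-0.5571, -0.3714, 0.0000, 0.7428).
r_{12} = e_1·v_2 = 2.0426.
u_2 = v_2 − 2.0426·e_1 = (0.1379, -1.2414, 0.0000, -0.5172).
‖u_2‖ = 1.3519, so e_2 = (0.1020, -0.9183, 0.0000, -0.3826).
Qᵀb = (2.5997, -0.9693).
Back-substitute: x_2 = -0.9693/1.3519 = -0.7170.
x_1 = (2.5997 − 2.0426·(-0.7170))/5.3852 = 0.7547.

x = (0.7547, -0.7170)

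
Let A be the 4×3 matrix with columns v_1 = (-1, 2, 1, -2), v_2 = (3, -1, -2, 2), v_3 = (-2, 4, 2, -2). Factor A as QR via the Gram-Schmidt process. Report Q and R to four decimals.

v_1 = (-1, 2, 1, -2); ‖v_1‖ = 3.1623, so q_1 = (-0.3162, 0.6325, 0.3162, -0.6325).
q_1·v_2 = (-0.3162)·3 + 0.6325·(-1) + 0.3162·(-2) + (-0.6325)·2 = -3.4785.
u_2 = v_2 + 3.4785·q_1 = (1.9000, 1.2000, -0.9000, -0.2000).
‖u_2‖ = 2.4290, so q_2 = (0.7822, 0.4940, -0.3705, -0.0823).
q_1·v_3 = (-0.3162)·(-2) + 0.6325·4 + 0.3162·2 + (-0.6325)·(-2) = 5.0596; q_2·v_3 = 0.7822·(-2) + 0.4940·4 + (-0.3705)·2 + (-0.0823)·(-2) = -0.1647.
u_3 = v_3 − 5.0596·q_1 + 0.1647·q_2 = (-0.2712, 0.8814, 0.3390, 1.1864).
‖u_3‖ = 1.5404, so q_3 = (-0.1760, 0.5722, 0.2201, 0.7702).

Q = [[-0.3162, 0.7822, -0.1760], [0.6325, 0.4940, 0.5722], [0.3162, -0.3705, 0.2201], [-0.6325, -0.0823, 0.7702]], R = [[3.1623, -3.4785, 5.0596], [0.0000, 2.4290, -0.1647], [0.0000, 0.0000, 1.5404]]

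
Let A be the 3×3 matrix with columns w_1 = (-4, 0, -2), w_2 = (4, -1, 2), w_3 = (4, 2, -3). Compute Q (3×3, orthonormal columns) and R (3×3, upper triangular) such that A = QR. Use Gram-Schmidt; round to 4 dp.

w_1 = (-4, 0, -2); ‖w_1‖ = 4.4721, so q_1 = (-0.8944, 0.0000, -0.4472).
q_1·w_2 = (-0.8944)·4 + 0.0000·(-1) + (-0.4472)·2 = -4.4721.
u_2 = w_2 + 4.4721·q_1 = (0.0000, -1.0000, 0.0000).
‖u_2‖ = 1.0000, so q_2 = (0.0000, -1.0000, 0.0000).
q_1·w_3 = (-0.8944)·4 + 0.0000·2 + (-0.4472)·(-3) = -2.2361; q_2·w_3 = 0.0000·4 + (-1.0000)·2 + 0.0000·(-3) = -2.0000.
u_3 = w_3 + 2.2361·q_1 + 2.0000·q_2 = (2.0000, 0.0000, -4.0000).
‖u_3‖ = 4.4721, so q_3 = (0.4472, 0.0000, -0.8944).

Q = [[-0.8944, 0.0000, 0.4472], [0.0000, -1.0000, 0.0000], [-0.4472, 0.0000, -0.8944]], R = [[4.4721, -4.4721, -2.2361], [0.0000, 1.0000, -2.0000], [0.0000, 0.0000, 4.4721]]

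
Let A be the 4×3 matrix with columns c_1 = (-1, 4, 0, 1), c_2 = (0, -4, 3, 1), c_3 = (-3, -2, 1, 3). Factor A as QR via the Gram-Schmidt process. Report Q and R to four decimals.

Q = [[-0.2357, -0.2268, -0.6926], [0.9428, -0.1814, -0.2790], [0.0000, 0.8165, -0.5131], [0.2357, 0.4990, 0.4233]], R = [[4.2426, -3.5355, -0.4714], [0.0000, 3.6742, 3.3567], [0.0000, 0.0000, 3.3927]]

c_1 = (-1, 4, 0, 1); ‖c_1‖ = 4.2426, so q_1 = (-0.2357, 0.9428, 0.0000, 0.2357).
q_1·c_2 = (-0.2357)·0 + 0.9428·(-4) + 0.0000·3 + 0.2357·1 = -3.5355.
u_2 = c_2 + 3.5355·q_1 = (-0.8333, -0.6667, 3.0000, 1.8333).
‖u_2‖ = 3.6742, so q_2 = (-0.2268, -0.1814, 0.8165, 0.4990).
q_1·c_3 = (-0.2357)·(-3) + 0.9428·(-2) + 0.0000·1 + 0.2357·3 = -0.4714; q_2·c_3 = (-0.2268)·(-3) + (-0.1814)·(-2) + 0.8165·1 + 0.4990·3 = 3.3567.
u_3 = c_3 + 0.4714·q_1 − 3.3567·q_2 = (-2.3498, -0.9465, -1.7407, 1.4362).
‖u_3‖ = 3.3927, so q_3 = (-0.6926, -0.2790, -0.5131, 0.4233).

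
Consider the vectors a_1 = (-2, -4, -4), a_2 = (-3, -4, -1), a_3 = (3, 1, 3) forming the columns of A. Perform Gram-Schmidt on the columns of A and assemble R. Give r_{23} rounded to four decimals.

a_1 = (-2, -4, -4); ‖a_1‖ = 6.0000, so q_1 = (-0.3333, -0.6667, -0.6667).
q_1·a_2 = (-0.3333)·(-3) + (-0.6667)·(-4) + (-0.6667)·(-1) = 4.3333.
u_2 = a_2 − 4.3333·q_1 = (-1.5556, -1.1111, 1.8889).
‖u_2‖ = 2.6874, so q_2 = (-0.5788, -0.4134, 0.7029).
r_{23} = q_2·a_3 = -0.0413.

r_{23} = -0.0413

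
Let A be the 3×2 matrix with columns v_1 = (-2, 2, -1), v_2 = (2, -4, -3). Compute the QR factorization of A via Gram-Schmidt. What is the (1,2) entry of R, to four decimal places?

r_{12} = -3.0000

v_1 = (-2, 2, -1); ‖v_1‖ = 3.0000, so e_1 = (-0.6667, 0.6667, -0.3333).
r_{12} = e_1·v_2 = -3.0000.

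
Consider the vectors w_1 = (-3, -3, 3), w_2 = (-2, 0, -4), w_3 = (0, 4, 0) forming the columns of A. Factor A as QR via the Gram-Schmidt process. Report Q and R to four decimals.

q_1 = w_1/‖w_1‖ = (-3, -3, 3)/5.1962 = (-0.5774, -0.5774, 0.5774).
r_{12} = q_1·w_2 = -1.1547.
u_2 = w_2 + 1.1547·q_1 = (-2.6667, -0.6667, -3.3333).
‖u_2‖ = 4.3205, so q_2 = (-0.6172, -0.1543, -0.7715).
r_{13} = q_1·w_3 = -2.3094; r_{23} = q_2·w_3 = -0.6172.
u_3 = w_3 + 2.3094·q_1 + 0.6172·q_2 = (-1.7143, 2.5714, 0.8571).
‖u_3‖ = 3.2071, so q_3 = (-0.5345, 0.8018, 0.2673).

Q = [[-0.5774, -0.6172, -0.5345], [-0.5774, -0.1543, 0.8018], [0.5774, -0.7715, 0.2673]], R = [[5.1962, -1.1547, -2.3094], [0.0000, 4.3205, -0.6172], [0.0000, 0.0000, 3.2071]]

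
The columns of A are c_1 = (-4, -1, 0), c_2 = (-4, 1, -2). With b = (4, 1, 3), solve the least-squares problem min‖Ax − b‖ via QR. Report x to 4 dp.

x = (-0.3182, -0.7727)

c_1 = (-4, -1, 0); ‖c_1‖ = 4.1231, so e_1 = (-0.9701, -0.2425, 0.0000).
e_1·c_2 = (-0.9701)·(-4) + (-0.2425)·1 + 0.0000·(-2) = 3.6380.
u_2 = c_2 − 3.6380·e_1 = (-0.4706, 1.8824, -2.0000).
‖u_2‖ = 2.7865, so e_2 = (-0.1689, 0.6755, -0.7177).
Qᵀb = (-4.1231, -2.1532).
Back-substitute: x_2 = -2.1532/2.7865 = -0.7727.
x_1 = (-4.1231 − 3.6380·(-0.7727))/4.1231 = -0.3182.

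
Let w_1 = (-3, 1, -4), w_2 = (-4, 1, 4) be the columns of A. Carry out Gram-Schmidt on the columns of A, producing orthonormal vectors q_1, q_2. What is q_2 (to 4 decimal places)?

q_2 = (-0.7606, 0.1952, 0.6192)

q_1 = w_1/‖w_1‖ = (-3, 1, -4)/5.0990 = (-0.5883, 0.1961, -0.7845).
r_{12} = q_1·w_2 = -0.5883.
u_2 = w_2 + 0.5883·q_1 = (-4.3462, 1.1154, 3.5385).
‖u_2‖ = 5.7144, so q_2 = (-0.7606, 0.1952, 0.6192).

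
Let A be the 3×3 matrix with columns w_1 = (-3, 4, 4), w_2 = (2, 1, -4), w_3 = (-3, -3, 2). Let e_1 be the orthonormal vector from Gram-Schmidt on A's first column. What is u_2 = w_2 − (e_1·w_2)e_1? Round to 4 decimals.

e_1 = w_1/‖w_1‖ = (-3, 4, 4)/6.4031 = (-0.4685, 0.6247, 0.6247).
r_{12} = e_1·w_2 = -2.8111.
u_2 = w_2 + 2.8111·e_1 = (0.6829, 2.7561, -2.2439).

u_2 = (0.6829, 2.7561, -2.2439)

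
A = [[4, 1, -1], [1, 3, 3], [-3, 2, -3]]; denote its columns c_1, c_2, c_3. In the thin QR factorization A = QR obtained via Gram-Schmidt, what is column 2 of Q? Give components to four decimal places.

e_1 = c_1/‖c_1‖ = (4, 1, -3)/5.0990 = (0.7845, 0.1961, -0.5883).
r_{12} = e_1·c_2 = 0.1961.
u_2 = c_2 − 0.1961·e_1 = (0.8462, 2.9615, 2.1154).
‖u_2‖ = 3.7365, so e_2 = (0.2265, 0.7926, 0.5661).

e_2 = (0.2265, 0.7926, 0.5661)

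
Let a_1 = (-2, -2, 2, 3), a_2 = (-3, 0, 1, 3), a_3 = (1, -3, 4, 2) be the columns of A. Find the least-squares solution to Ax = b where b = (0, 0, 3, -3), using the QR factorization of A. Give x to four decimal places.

x = (-1.4962, 0.6767, 0.9398)

a_1 = (-2, -2, 2, 3); ‖a_1‖ = 4.5826, so q_1 = (-0.4364, -0.4364, 0.4364, 0.6547).
q_1·a_2 = (-0.4364)·(-3) + (-0.4364)·0 + 0.4364·1 + 0.6547·3 = 3.7097.
u_2 = a_2 − 3.7097·q_1 = (-1.3810, 1.6190, -0.6190, 0.5714).
‖u_2‖ = 2.2887, so q_2 = (-0.6034, 0.7074, -0.2705, 0.2497).
q_1·a_3 = (-0.4364)·1 + (-0.4364)·(-3) + 0.4364·4 + 0.6547·2 = 3.9279; q_2·a_3 = (-0.6034)·1 + 0.7074·(-3) + (-0.2705)·4 + 0.2497·2 = -3.3082.
u_3 = a_3 − 3.9279·q_1 + 3.3082·q_2 = (0.7182, 1.0545, 1.3909, 0.2545).
‖u_3‖ = 1.9045, so q_3 = (0.3771, 0.5537, 0.7303, 0.1337).
Qᵀb = (-0.6547, -1.5605, 1.7900).
Back-substitute: x_3 = 1.7900/1.9045 = 0.9398.
x_2 = (-1.5605 + 3.3082·0.9398)/2.2887 = 0.6767.
x_1 = (-0.6547 − 3.7097·0.6767 − 3.9279·0.9398)/4.5826 = -1.4962.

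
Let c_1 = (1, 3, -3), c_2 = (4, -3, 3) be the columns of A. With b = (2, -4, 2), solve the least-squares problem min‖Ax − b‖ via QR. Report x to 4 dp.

x = (-0.4000, 0.6000)

c_1 = (1, 3, -3); ‖c_1‖ = 4.3589, so q_1 = (0.2294, 0.6882, -0.6882).
q_1·c_2 = 0.2294·4 + 0.6882·(-3) + (-0.6882)·3 = -3.2118.
u_2 = c_2 + 3.2118·q_1 = (4.7368, -0.7895, 0.7895).
‖u_2‖ = 4.8666, so q_2 = (0.9733, -0.1622, 0.1622).
Qᵀb = (-3.6707, 2.9200).
Back-substitute: x_2 = 2.9200/4.8666 = 0.6000.
x_1 = (-3.6707 + 3.2118·0.6000)/4.3589 = -0.4000.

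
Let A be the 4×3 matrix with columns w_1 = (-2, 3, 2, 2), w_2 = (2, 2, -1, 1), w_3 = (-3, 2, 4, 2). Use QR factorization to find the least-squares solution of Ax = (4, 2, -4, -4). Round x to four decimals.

x = (1.0692, 0.3019, -1.7107)

e_1 = w_1/‖w_1‖ = (-2, 3, 2, 2)/4.5826 = (-0.4364, 0.6547, 0.4364, 0.4364).
r_{12} = e_1·w_2 = 0.4364.
u_2 = w_2 − 0.4364·e_1 = (2.1905, 1.7143, -1.1905, 0.8095).
‖u_2‖ = 3.1320, so e_2 = (0.6994, 0.5473, -0.3801, 0.2585).
r_{13} = e_1·w_3 = 5.2372; r_{23} = e_2·w_3 = -2.0069.
u_3 = w_3 − 5.2372·e_1 + 2.0069·e_2 = (0.6893, -0.3301, 0.9515, 0.2330).
‖u_3‖ = 1.2425, so e_3 = (0.5548, -0.2657, 0.7658, 0.1875).
Qᵀb = (-3.9279, 4.3787, -2.1255).
Back-substitute: x_3 = -2.1255/1.2425 = -1.7107.
x_2 = (4.3787 + 2.0069·(-1.7107))/3.1320 = 0.3019.
x_1 = (-3.9279 − 0.4364·0.3019 − 5.2372·(-1.7107))/4.5826 = 1.0692.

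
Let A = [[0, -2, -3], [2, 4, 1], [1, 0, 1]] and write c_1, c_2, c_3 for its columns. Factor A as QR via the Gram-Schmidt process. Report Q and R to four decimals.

Q = [[0.0000, -0.7454, -0.6667], [0.8944, 0.2981, -0.3333], [0.4472, -0.5963, 0.6667]], R = [[2.2361, 3.5777, 1.3416], [0.0000, 2.6833, 1.9379], [0.0000, 0.0000, 2.3333]]

c_1 = (0, 2, 1); ‖c_1‖ = 2.2361, so e_1 = (0.0000, 0.8944, 0.4472).
e_1·c_2 = 0.0000·(-2) + 0.8944·4 + 0.4472·0 = 3.5777.
u_2 = c_2 − 3.5777·e_1 = (-2.0000, 0.8000, -1.6000).
‖u_2‖ = 2.6833, so e_2 = (-0.7454, 0.2981, -0.5963).
e_1·c_3 = 0.0000·(-3) + 0.8944·1 + 0.4472·1 = 1.3416; e_2·c_3 = (-0.7454)·(-3) + 0.2981·1 + (-0.5963)·1 = 1.9379.
u_3 = c_3 − 1.3416·e_1 − 1.9379·e_2 = (-1.5556, -0.7778, 1.5556).
‖u_3‖ = 2.3333, so e_3 = (-0.6667, -0.3333, 0.6667).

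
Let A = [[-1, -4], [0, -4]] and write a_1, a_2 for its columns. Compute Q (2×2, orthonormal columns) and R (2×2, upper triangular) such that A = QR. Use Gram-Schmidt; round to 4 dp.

e_1 = a_1/‖a_1‖ = (-1, 0)/1.0000 = (-1.0000, 0.0000).
r_{12} = e_1·a_2 = 4.0000.
u_2 = a_2 − 4.0000·e_1 = (0.0000, -4.0000).
‖u_2‖ = 4.0000, so e_2 = (0.0000, -1.0000).

Q = [[-1.0000, 0.0000], [0.0000, -1.0000]], R = [[1.0000, 4.0000], [0.0000, 4.0000]]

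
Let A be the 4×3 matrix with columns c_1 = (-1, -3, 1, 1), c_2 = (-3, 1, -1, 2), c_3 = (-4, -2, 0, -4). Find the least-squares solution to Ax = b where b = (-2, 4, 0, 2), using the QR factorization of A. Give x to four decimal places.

c_1 = (-1, -3, 1, 1); ‖c_1‖ = 3.4641, so e_1 = (-0.2887, -0.8660, 0.2887, 0.2887).
e_1·c_2 = (-0.2887)·(-3) + (-0.8660)·1 + 0.2887·(-1) + 0.2887·2 = 0.2887.
u_2 = c_2 − 0.2887·e_1 = (-2.9167, 1.2500, -1.0833, 1.9167).
‖u_2‖ = 3.8622, so e_2 = (-0.7552, 0.3236, -0.2805, 0.4963).
e_1·c_3 = (-0.2887)·(-4) + (-0.8660)·(-2) + 0.2887·0 + 0.2887·(-4) = 1.7321; e_2·c_3 = (-0.7552)·(-4) + 0.3236·(-2) + (-0.2805)·0 + 0.4963·(-4) = 0.3884.
u_3 = c_3 − 1.7321·e_1 − 0.3884·e_2 = (-3.2067, -0.6257, -0.3911, -4.6927).
‖u_3‖ = 5.7314, so e_3 = (-0.5595, -0.1092, -0.0682, -0.8188).
Qᵀb = (-2.3094, 3.7975, -0.9552).
Back-substitute: x_3 = -0.9552/5.7314 = -0.1667.
x_2 = (3.7975 − 0.3884·(-0.1667))/3.8622 = 1.0000.
x_1 = (-2.3094 − 0.2887·1.0000 − 1.7321·(-0.1667))/3.4641 = -0.6667.

x = (-0.6667, 1.0000, -0.1667)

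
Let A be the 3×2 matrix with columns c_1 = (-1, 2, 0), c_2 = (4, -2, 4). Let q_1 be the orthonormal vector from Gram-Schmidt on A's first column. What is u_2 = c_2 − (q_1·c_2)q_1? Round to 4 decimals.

c_1 = (-1, 2, 0); ‖c_1‖ = 2.2361, so q_1 = (-0.4472, 0.8944, 0.0000).
q_1·c_2 = (-0.4472)·4 + 0.8944·(-2) + 0.0000·4 = -3.5777.
u_2 = c_2 + 3.5777·q_1 = (2.4000, 1.2000, 4.0000).

u_2 = (2.4000, 1.2000, 4.0000)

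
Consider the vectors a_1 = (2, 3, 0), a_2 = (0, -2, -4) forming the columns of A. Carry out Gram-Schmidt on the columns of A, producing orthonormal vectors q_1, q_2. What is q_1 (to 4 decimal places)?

q_1 = (0.5547, 0.8321, 0.0000)

a_1 = (2, 3, 0); ‖a_1‖ = 3.6056, so q_1 = (0.5547, 0.8321, 0.0000).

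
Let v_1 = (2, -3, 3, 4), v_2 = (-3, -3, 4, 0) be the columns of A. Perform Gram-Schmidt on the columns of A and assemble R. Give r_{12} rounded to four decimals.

r_{12} = 2.4333

v_1 = (2, -3, 3, 4); ‖v_1‖ = 6.1644, so e_1 = (0.3244, -0.4867, 0.4867, 0.6489).
r_{12} = e_1·v_2 = 2.4333.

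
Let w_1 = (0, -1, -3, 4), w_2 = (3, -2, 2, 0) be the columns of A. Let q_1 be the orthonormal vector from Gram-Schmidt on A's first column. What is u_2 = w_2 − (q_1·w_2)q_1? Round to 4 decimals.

w_1 = (0, -1, -3, 4); ‖w_1‖ = 5.0990, so q_1 = (0.0000, -0.1961, -0.5883, 0.7845).
q_1·w_2 = 0.0000·3 + (-0.1961)·(-2) + (-0.5883)·2 + 0.7845·0 = -0.7845.
u_2 = w_2 + 0.7845·q_1 = (3.0000, -2.1538, 1.5385, 0.6154).

u_2 = (3.0000, -2.1538, 1.5385, 0.6154)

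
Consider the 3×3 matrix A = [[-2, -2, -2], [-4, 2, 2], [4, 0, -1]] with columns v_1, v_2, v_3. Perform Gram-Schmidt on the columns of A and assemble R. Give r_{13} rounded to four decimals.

v_1 = (-2, -4, 4); ‖v_1‖ = 6.0000, so e_1 = (-0.3333, -0.6667, 0.6667).
r_{13} = e_1·v_3 = -1.3333.

r_{13} = -1.3333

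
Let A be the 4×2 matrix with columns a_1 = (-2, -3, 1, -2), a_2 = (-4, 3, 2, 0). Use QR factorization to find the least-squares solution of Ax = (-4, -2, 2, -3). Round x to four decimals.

x = (1.1977, 0.4415)

a_1 = (-2, -3, 1, -2); ‖a_1‖ = 4.2426, so q_1 = (-0.4714, -0.7071, 0.2357, -0.4714).
q_1·a_2 = (-0.4714)·(-4) + (-0.7071)·3 + 0.2357·2 + (-0.4714)·0 = 0.2357.
u_2 = a_2 − 0.2357·q_1 = (-3.8889, 3.1667, 1.9444, 0.1111).
‖u_2‖ = 5.3800, so q_2 = (-0.7228, 0.5886, 0.3614, 0.0207).
Qᵀb = (5.1854, 2.3750).
Back-substitute: x_2 = 2.3750/5.3800 = 0.4415.
x_1 = (5.1854 − 0.2357·0.4415)/4.2426 = 1.1977.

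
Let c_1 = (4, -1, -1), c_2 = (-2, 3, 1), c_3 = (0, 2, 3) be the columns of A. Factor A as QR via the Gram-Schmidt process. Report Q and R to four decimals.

Q = [[0.9428, 0.2722, 0.1925], [-0.2357, 0.9526, -0.1925], [-0.2357, 0.1361, 0.9623]], R = [[4.2426, -2.8284, -1.1785], [0.0000, 2.4495, 2.3134], [0.0000, 0.0000, 2.5019]]

q_1 = c_1/‖c_1‖ = (4, -1, -1)/4.2426 = (0.9428, -0.2357, -0.2357).
r_{12} = q_1·c_2 = -2.8284.
u_2 = c_2 + 2.8284·q_1 = (0.6667, 2.3333, 0.3333).
‖u_2‖ = 2.4495, so q_2 = (0.2722, 0.9526, 0.1361).
r_{13} = q_1·c_3 = -1.1785; r_{23} = q_2·c_3 = 2.3134.
u_3 = c_3 + 1.1785·q_1 − 2.3134·q_2 = (0.4815, -0.4815, 2.4074).
‖u_3‖ = 2.5019, so q_3 = (0.1925, -0.1925, 0.9623).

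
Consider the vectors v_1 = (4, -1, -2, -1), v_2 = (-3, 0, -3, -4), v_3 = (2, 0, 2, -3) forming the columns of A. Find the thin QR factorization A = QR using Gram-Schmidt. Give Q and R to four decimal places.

v_1 = (4, -1, -2, -1); ‖v_1‖ = 4.6904, so e_1 = (0.8528, -0.2132, -0.4264, -0.2132).
e_1·v_2 = 0.8528·(-3) + (-0.2132)·0 + (-0.4264)·(-3) + (-0.2132)·(-4) = -0.4264.
u_2 = v_2 + 0.4264·e_1 = (-2.6364, -0.0909, -3.1818, -4.0909).
‖u_2‖ = 5.8153, so e_2 = (-0.4533, -0.0156, -0.5471, -0.7035).
e_1·v_3 = 0.8528·2 + (-0.2132)·0 + (-0.4264)·2 + (-0.2132)·(-3) = 1.4924; e_2·v_3 = (-0.4533)·2 + (-0.0156)·0 + (-0.5471)·2 + (-0.7035)·(-3) = 0.1094.
u_3 = v_3 − 1.4924·e_1 − 0.1094·e_2 = (0.7769, 0.3199, 2.6962, -2.6048).
‖u_3‖ = 3.8420, so e_3 = (0.2022, 0.0833, 0.7018, -0.6780).

Q = [[0.8528, -0.4533, 0.2022], [-0.2132, -0.0156, 0.0833], [-0.4264, -0.5471, 0.7018], [-0.2132, -0.7035, -0.6780]], R = [[4.6904, -0.4264, 1.4924], [0.0000, 5.8153, 0.1094], [0.0000, 0.0000, 3.8420]]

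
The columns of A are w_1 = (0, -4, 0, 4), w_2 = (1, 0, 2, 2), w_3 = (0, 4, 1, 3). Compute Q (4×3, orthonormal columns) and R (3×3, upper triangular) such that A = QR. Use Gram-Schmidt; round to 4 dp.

Q = [[0.0000, 0.3780, -0.3445], [-0.7071, 0.3780, 0.5933], [0.0000, 0.7559, -0.4211], [0.7071, 0.3780, 0.5933]], R = [[5.6569, 1.4142, -0.7071], [0.0000, 2.6458, 3.4017], [0.0000, 0.0000, 3.7321]]

w_1 = (0, -4, 0, 4); ‖w_1‖ = 5.6569, so q_1 = (0.0000, -0.7071, 0.0000, 0.7071).
q_1·w_2 = 0.0000·1 + (-0.7071)·0 + 0.0000·2 + 0.7071·2 = 1.4142.
u_2 = w_2 − 1.4142·q_1 = (1.0000, 1.0000, 2.0000, 1.0000).
‖u_2‖ = 2.6458, so q_2 = (0.3780, 0.3780, 0.7559, 0.3780).
q_1·w_3 = 0.0000·0 + (-0.7071)·4 + 0.0000·1 + 0.7071·3 = -0.7071; q_2·w_3 = 0.3780·0 + 0.3780·4 + 0.7559·1 + 0.3780·3 = 3.4017.
u_3 = w_3 + 0.7071·q_1 − 3.4017·q_2 = (-1.2857, 2.2143, -1.5714, 2.2143).
‖u_3‖ = 3.7321, so q_3 = (-0.3445, 0.5933, -0.4211, 0.5933).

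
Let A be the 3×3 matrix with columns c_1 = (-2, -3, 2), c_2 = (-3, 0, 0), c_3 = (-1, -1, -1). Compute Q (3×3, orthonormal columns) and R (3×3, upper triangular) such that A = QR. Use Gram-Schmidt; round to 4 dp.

Q = [[-0.4851, -0.8745, 0.0000], [-0.7276, 0.4036, -0.5547], [0.4851, -0.2691, -0.8321]], R = [[4.1231, 1.4552, 0.7276], [0.0000, 2.6234, 0.7399], [0.0000, 0.0000, 1.3868]]

c_1 = (-2, -3, 2); ‖c_1‖ = 4.1231, so e_1 = (-0.4851, -0.7276, 0.4851).
e_1·c_2 = (-0.4851)·(-3) + (-0.7276)·0 + 0.4851·0 = 1.4552.
u_2 = c_2 − 1.4552·e_1 = (-2.2941, 1.0588, -0.7059).
‖u_2‖ = 2.6234, so e_2 = (-0.8745, 0.4036, -0.2691).
e_1·c_3 = (-0.4851)·(-1) + (-0.7276)·(-1) + 0.4851·(-1) = 0.7276; e_2·c_3 = (-0.8745)·(-1) + 0.4036·(-1) + (-0.2691)·(-1) = 0.7399.
u_3 = c_3 − 0.7276·e_1 − 0.7399·e_2 = (0.0000, -0.7692, -1.1538).
‖u_3‖ = 1.3868, so e_3 = (0.0000, -0.5547, -0.8321).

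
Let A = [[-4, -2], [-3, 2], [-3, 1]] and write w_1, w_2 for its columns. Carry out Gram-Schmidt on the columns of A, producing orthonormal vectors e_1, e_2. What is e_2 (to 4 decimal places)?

e_2 = (-0.7070, 0.6383, 0.3044)

e_1 = w_1/‖w_1‖ = (-4, -3, -3)/5.8310 = (-0.6860, -0.5145, -0.5145).
r_{12} = e_1·w_2 = -0.1715.
u_2 = w_2 + 0.1715·e_1 = (-2.1176, 1.9118, 0.9118).
‖u_2‖ = 2.9951, so e_2 = (-0.7070, 0.6383, 0.3044).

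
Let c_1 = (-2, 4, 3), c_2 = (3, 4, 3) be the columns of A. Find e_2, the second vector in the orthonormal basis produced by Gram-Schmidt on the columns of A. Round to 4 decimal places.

c_1 = (-2, 4, 3); ‖c_1‖ = 5.3852, so e_1 = (-0.3714, 0.7428, 0.5571).
e_1·c_2 = (-0.3714)·3 + 0.7428·4 + 0.5571·3 = 3.5282.
u_2 = c_2 − 3.5282·e_1 = (4.3103, 1.3793, 1.0345).
‖u_2‖ = 4.6424, so e_2 = (0.9285, 0.2971, 0.2228).

e_2 = (0.9285, 0.2971, 0.2228)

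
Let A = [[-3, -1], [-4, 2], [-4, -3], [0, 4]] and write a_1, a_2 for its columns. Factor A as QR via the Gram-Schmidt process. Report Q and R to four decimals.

a_1 = (-3, -4, -4, 0); ‖a_1‖ = 6.4031, so q_1 = (-0.4685, -0.6247, -0.6247, 0.0000).
q_1·a_2 = (-0.4685)·(-1) + (-0.6247)·2 + (-0.6247)·(-3) + 0.0000·4 = 1.0932.
u_2 = a_2 − 1.0932·q_1 = (-0.4878, 2.6829, -2.3171, 4.0000).
‖u_2‖ = 5.3670, so q_2 = (-0.0909, 0.4999, -0.4317, 0.7453).

Q = [[-0.4685, -0.0909], [-0.6247, 0.4999], [-0.6247, -0.4317], [0.0000, 0.7453]], R = [[6.4031, 1.0932], [0.0000, 5.3670]]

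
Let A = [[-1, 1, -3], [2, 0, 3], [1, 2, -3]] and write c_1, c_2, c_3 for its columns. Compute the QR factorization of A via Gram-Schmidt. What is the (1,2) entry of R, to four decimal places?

q_1 = c_1/‖c_1‖ = (-1, 2, 1)/2.4495 = (-0.4082, 0.8165, 0.4082).
r_{12} = q_1·c_2 = 0.4082.

r_{12} = 0.4082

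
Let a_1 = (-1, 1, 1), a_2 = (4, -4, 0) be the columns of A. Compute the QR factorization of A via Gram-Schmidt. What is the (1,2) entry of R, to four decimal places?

a_1 = (-1, 1, 1); ‖a_1‖ = 1.7321, so e_1 = (-0.5774, 0.5774, 0.5774).
r_{12} = e_1·a_2 = -4.6188.

r_{12} = -4.6188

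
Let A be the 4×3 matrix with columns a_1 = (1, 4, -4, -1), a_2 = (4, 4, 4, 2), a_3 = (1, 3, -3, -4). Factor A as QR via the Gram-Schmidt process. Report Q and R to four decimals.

Q = [[0.1715, 0.5472, 0.1870], [0.6860, 0.5227, 0.0007], [-0.6860, 0.5880, 0.2827], [-0.1715, 0.2858, -0.9408]], R = [[5.8310, 0.3430, 4.9735], [0.0000, 7.2029, -0.7922], [0.0000, 0.0000, 3.1044]]

e_1 = a_1/‖a_1‖ = (1, 4, -4, -1)/5.8310 = (0.1715, 0.6860, -0.6860, -0.1715).
r_{12} = e_1·a_2 = 0.3430.
u_2 = a_2 − 0.3430·e_1 = (3.9412, 3.7647, 4.2353, 2.0588).
‖u_2‖ = 7.2029, so e_2 = (0.5472, 0.5227, 0.5880, 0.2858).
r_{13} = e_1·a_3 = 4.9735; r_{23} = e_2·a_3 = -0.7922.
u_3 = a_3 − 4.9735·e_1 + 0.7922·e_2 = (0.5805, 0.0023, 0.8776, -2.9206).
‖u_3‖ = 3.1044, so e_3 = (0.1870, 0.0007, 0.2827, -0.9408).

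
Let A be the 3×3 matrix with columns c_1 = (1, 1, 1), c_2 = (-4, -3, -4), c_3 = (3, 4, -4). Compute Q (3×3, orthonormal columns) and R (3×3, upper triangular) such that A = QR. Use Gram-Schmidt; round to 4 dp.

Q = [[0.5774, -0.4082, 0.7071], [0.5774, 0.8165, 0.0000], [0.5774, -0.4082, -0.7071]], R = [[1.7321, -6.3509, 1.7321], [0.0000, 0.8165, 3.6742], [0.0000, 0.0000, 4.9497]]

q_1 = c_1/‖c_1‖ = (1, 1, 1)/1.7321 = (0.5774, 0.5774, 0.5774).
r_{12} = q_1·c_2 = -6.3509.
u_2 = c_2 + 6.3509·q_1 = (-0.3333, 0.6667, -0.3333).
‖u_2‖ = 0.8165, so q_2 = (-0.4082, 0.8165, -0.4082).
r_{13} = q_1·c_3 = 1.7321; r_{23} = q_2·c_3 = 3.6742.
u_3 = c_3 − 1.7321·q_1 − 3.6742·q_2 = (3.5000, 0.0000, -3.5000).
‖u_3‖ = 4.9497, so q_3 = (0.7071, 0.0000, -0.7071).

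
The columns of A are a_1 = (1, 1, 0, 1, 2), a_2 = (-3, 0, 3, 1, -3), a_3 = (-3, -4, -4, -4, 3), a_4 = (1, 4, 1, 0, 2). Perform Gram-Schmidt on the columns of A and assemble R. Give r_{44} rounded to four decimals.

r_{44} = 2.9335

a_1 = (1, 1, 0, 1, 2); ‖a_1‖ = 2.6458, so q_1 = (0.3780, 0.3780, 0.0000, 0.3780, 0.7559).
q_1·a_2 = 0.3780·(-3) + 0.3780·0 + 0.0000·3 + 0.3780·1 + 0.7559·(-3) = -3.0237.
u_2 = a_2 + 3.0237·q_1 = (-1.8571, 1.1429, 3.0000, 2.1429, -0.7143).
‖u_2‖ = 4.3425, so q_2 = (-0.4277, 0.2632, 0.6908, 0.4935, -0.1645).
q_1·a_3 = 0.3780·(-3) + 0.3780·(-4) + 0.0000·(-4) + 0.3780·(-4) + 0.7559·3 = -1.8898; q_2·a_3 = (-0.4277)·(-3) + 0.2632·(-4) + 0.6908·(-4) + 0.4935·(-4) + (-0.1645)·3 = -5.0004.
u_3 = a_3 + 1.8898·q_1 + 5.0004·q_2 = (-4.4242, -1.9697, -0.5455, -0.8182, 3.6061).
‖u_3‖ = 6.1175, so q_3 = (-0.7232, -0.3220, -0.0892, -0.1337, 0.5895).
q_1·a_4 = 0.3780·1 + 0.3780·4 + 0.0000·1 + 0.3780·0 + 0.7559·2 = 3.4017; q_2·a_4 = (-0.4277)·1 + 0.2632·4 + 0.6908·1 + 0.4935·0 + (-0.1645)·2 = 0.9869; q_3·a_4 = (-0.7232)·1 + (-0.3220)·4 + (-0.0892)·1 + (-0.1337)·0 + 0.5895·2 = -0.9213.
u_4 = a_4 − 3.4017·q_1 − 0.9869·q_2 + 0.9213·q_3 = (-0.5300, 2.1579, 0.2360, -1.8960, 0.1340).
r_{44} = ‖u_4‖ = 2.9335.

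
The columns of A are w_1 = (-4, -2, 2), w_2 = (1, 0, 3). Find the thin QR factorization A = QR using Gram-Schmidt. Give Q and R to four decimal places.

w_1 = (-4, -2, 2); ‖w_1‖ = 4.8990, so e_1 = (-0.8165, -0.4082, 0.4082).
e_1·w_2 = (-0.8165)·1 + (-0.4082)·0 + 0.4082·3 = 0.4082.
u_2 = w_2 − 0.4082·e_1 = (1.3333, 0.1667, 2.8333).
‖u_2‖ = 3.1358, so e_2 = (0.4252, 0.0531, 0.9035).

Q = [[-0.8165, 0.4252], [-0.4082, 0.0531], [0.4082, 0.9035]], R = [[4.8990, 0.4082], [0.0000, 3.1358]]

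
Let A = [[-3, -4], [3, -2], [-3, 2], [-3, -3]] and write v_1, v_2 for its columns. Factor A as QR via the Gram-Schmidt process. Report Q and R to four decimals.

Q = [[-0.5000, -0.5861], [0.5000, -0.4959], [-0.5000, 0.4959], [-0.5000, -0.4058]], R = [[6.0000, 1.5000], [0.0000, 5.5453]]

v_1 = (-3, 3, -3, -3); ‖v_1‖ = 6.0000, so q_1 = (-0.5000, 0.5000, -0.5000, -0.5000).
q_1·v_2 = (-0.5000)·(-4) + 0.5000·(-2) + (-0.5000)·2 + (-0.5000)·(-3) = 1.5000.
u_2 = v_2 − 1.5000·q_1 = (-3.2500, -2.7500, 2.7500, -2.2500).
‖u_2‖ = 5.5453, so q_2 = (-0.5861, -0.4959, 0.4959, -0.4058).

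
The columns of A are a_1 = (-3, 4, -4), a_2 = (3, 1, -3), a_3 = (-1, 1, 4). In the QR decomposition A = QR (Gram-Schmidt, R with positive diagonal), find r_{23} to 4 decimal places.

r_{23} = -2.9537

a_1 = (-3, 4, -4); ‖a_1‖ = 6.4031, so q_1 = (-0.4685, 0.6247, -0.6247).
q_1·a_2 = (-0.4685)·3 + 0.6247·1 + (-0.6247)·(-3) = 1.0932.
u_2 = a_2 − 1.0932·q_1 = (3.5122, 0.3171, -2.3171).
‖u_2‖ = 4.2196, so q_2 = (0.8324, 0.0751, -0.5491).
r_{23} = q_2·a_3 = -2.9537.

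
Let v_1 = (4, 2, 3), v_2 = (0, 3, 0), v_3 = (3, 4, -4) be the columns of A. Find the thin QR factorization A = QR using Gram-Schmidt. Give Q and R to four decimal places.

v_1 = (4, 2, 3); ‖v_1‖ = 5.3852, so e_1 = (0.7428, 0.3714, 0.5571).
e_1·v_2 = 0.7428·0 + 0.3714·3 + 0.5571·0 = 1.1142.
u_2 = v_2 − 1.1142·e_1 = (-0.8276, 2.5862, -0.6207).
‖u_2‖ = 2.7854, so e_2 = (-0.2971, 0.9285, -0.2228).
e_1·v_3 = 0.7428·3 + 0.3714·4 + 0.5571·(-4) = 1.4856; e_2·v_3 = (-0.2971)·3 + 0.9285·4 + (-0.2228)·(-4) = 3.7139.
u_3 = v_3 − 1.4856·e_1 − 3.7139·e_2 = (3.0000, 0.0000, -4.0000).
‖u_3‖ = 5.0000, so e_3 = (0.6000, 0.0000, -0.8000).

Q = [[0.7428, -0.2971, 0.6000], [0.3714, 0.9285, 0.0000], [0.5571, -0.2228, -0.8000]], R = [[5.3852, 1.1142, 1.4856], [0.0000, 2.7854, 3.7139], [0.0000, 0.0000, 5.0000]]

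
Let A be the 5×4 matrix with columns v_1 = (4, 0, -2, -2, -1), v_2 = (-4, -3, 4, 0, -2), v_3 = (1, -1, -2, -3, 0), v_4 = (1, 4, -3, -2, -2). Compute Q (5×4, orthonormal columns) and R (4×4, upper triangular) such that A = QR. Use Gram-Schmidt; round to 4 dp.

v_1 = (4, 0, -2, -2, -1); ‖v_1‖ = 5.0000, so e_1 = (0.8000, 0.0000, -0.4000, -0.4000, -0.2000).
e_1·v_2 = 0.8000·(-4) + 0.0000·(-3) + (-0.4000)·4 + (-0.4000)·0 + (-0.2000)·(-2) = -4.4000.
u_2 = v_2 + 4.4000·e_1 = (-0.4800, -3.0000, 2.2400, -1.7600, -2.8800).
‖u_2‖ = 5.0636, so e_2 = (-0.0948, -0.5925, 0.4424, -0.3476, -0.5688).
e_1·v_3 = 0.8000·1 + 0.0000·(-1) + (-0.4000)·(-2) + (-0.4000)·(-3) + (-0.2000)·0 = 2.8000; e_2·v_3 = (-0.0948)·1 + (-0.5925)·(-1) + 0.4424·(-2) + (-0.3476)·(-3) + (-0.5688)·0 = 0.6557.
u_3 = v_3 − 2.8000·e_1 − 0.6557·e_2 = (-1.1778, -0.6115, -1.1700, -1.6521, 0.9329).
‖u_3‖ = 2.5942, so e_3 = (-0.4540, -0.2357, -0.4510, -0.6368, 0.3596).
e_1·v_4 = 0.8000·1 + 0.0000·4 + (-0.4000)·(-3) + (-0.4000)·(-2) + (-0.2000)·(-2) = 3.2000; e_2·v_4 = (-0.0948)·1 + (-0.5925)·4 + 0.4424·(-3) + (-0.3476)·(-2) + (-0.5688)·(-2) = -1.9591; e_3·v_4 = (-0.4540)·1 + (-0.2357)·4 + (-0.4510)·(-3) + (-0.6368)·(-2) + 0.3596·(-2) = 0.5106.
u_4 = v_4 − 3.2000·e_1 + 1.9591·e_2 − 0.5106·e_3 = (-1.5139, 2.9597, -0.6231, -1.0758, -2.6579).
‖u_4‖ = 4.4341, so e_4 = (-0.3414, 0.6675, -0.1405, -0.2426, -0.5994).

Q = [[0.8000, -0.0948, -0.4540, -0.3414], [0.0000, -0.5925, -0.2357, 0.6675], [-0.4000, 0.4424, -0.4510, -0.1405], [-0.4000, -0.3476, -0.6368, -0.2426], [-0.2000, -0.5688, 0.3596, -0.5994]], R = [[5.0000, -4.4000, 2.8000, 3.2000], [0.0000, 5.0636, 0.6557, -1.9591], [0.0000, 0.0000, 2.5942, 0.5106], [0.0000, 0.0000, 0.0000, 4.4341]]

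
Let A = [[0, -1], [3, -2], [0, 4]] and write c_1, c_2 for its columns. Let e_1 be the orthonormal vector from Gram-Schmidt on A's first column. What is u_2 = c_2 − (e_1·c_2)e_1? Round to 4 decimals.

c_1 = (0, 3, 0); ‖c_1‖ = 3.0000, so e_1 = (0.0000, 1.0000, 0.0000).
e_1·c_2 = 0.0000·(-1) + 1.0000·(-2) + 0.0000·4 = -2.0000.
u_2 = c_2 + 2.0000·e_1 = (-1.0000, 0.0000, 4.0000).

u_2 = (-1.0000, 0.0000, 4.0000)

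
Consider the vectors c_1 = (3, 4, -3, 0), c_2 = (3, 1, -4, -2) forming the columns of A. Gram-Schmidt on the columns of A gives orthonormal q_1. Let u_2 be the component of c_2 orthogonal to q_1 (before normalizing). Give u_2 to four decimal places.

u_2 = (0.7941, -1.9412, -1.7941, -2.0000)

q_1 = c_1/‖c_1‖ = (3, 4, -3, 0)/5.8310 = (0.5145, 0.6860, -0.5145, 0.0000).
r_{12} = q_1·c_2 = 4.2875.
u_2 = c_2 − 4.2875·q_1 = (0.7941, -1.9412, -1.7941, -2.0000).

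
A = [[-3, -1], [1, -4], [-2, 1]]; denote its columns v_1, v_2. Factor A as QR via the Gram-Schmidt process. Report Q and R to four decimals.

q_1 = v_1/‖v_1‖ = (-3, 1, -2)/3.7417 = (-0.8018, 0.2673, -0.5345).
r_{12} = q_1·v_2 = -0.8018.
u_2 = v_2 + 0.8018·q_1 = (-1.6429, -3.7857, 0.5714).
‖u_2‖ = 4.1662, so q_2 = (-0.3943, -0.9087, 0.1372).

Q = [[-0.8018, -0.3943], [0.2673, -0.9087], [-0.5345, 0.1372]], R = [[3.7417, -0.8018], [0.0000, 4.1662]]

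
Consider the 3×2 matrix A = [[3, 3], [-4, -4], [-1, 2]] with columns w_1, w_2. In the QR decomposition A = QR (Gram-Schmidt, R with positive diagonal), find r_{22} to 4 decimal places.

r_{22} = 2.9417

e_1 = w_1/‖w_1‖ = (3, -4, -1)/5.0990 = (0.5883, -0.7845, -0.1961).
r_{12} = e_1·w_2 = 4.5107.
u_2 = w_2 − 4.5107·e_1 = (0.3462, -0.4615, 2.8846).
r_{22} = ‖u_2‖ = 2.9417.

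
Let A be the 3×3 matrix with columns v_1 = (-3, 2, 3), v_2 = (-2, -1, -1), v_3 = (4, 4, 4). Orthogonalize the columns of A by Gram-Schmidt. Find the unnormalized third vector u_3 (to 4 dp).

v_1 = (-3, 2, 3); ‖v_1‖ = 4.6904, so e_1 = (-0.6396, 0.4264, 0.6396).
e_1·v_2 = (-0.6396)·(-2) + 0.4264·(-1) + 0.6396·(-1) = 0.2132.
u_2 = v_2 − 0.2132·e_1 = (-1.8636, -1.0909, -1.1364).
‖u_2‖ = 2.4402, so e_2 = (-0.7637, -0.4471, -0.4657).
e_1·v_3 = (-0.6396)·4 + 0.4264·4 + 0.6396·4 = 1.7056; e_2·v_3 = (-0.7637)·4 + (-0.4471)·4 + (-0.4657)·4 = -6.7059.
u_3 = v_3 − 1.7056·e_1 + 6.7059·e_2 = (-0.0305, 0.2748, -0.2137).

u_3 = (-0.0305, 0.2748, -0.2137)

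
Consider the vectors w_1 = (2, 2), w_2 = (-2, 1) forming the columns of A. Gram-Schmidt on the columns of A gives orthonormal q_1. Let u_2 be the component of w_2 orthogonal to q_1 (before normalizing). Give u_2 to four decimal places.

w_1 = (2, 2); ‖w_1‖ = 2.8284, so q_1 = (0.7071, 0.7071).
q_1·w_2 = 0.7071·(-2) + 0.7071·1 = -0.7071.
u_2 = w_2 + 0.7071·q_1 = (-1.5000, 1.5000).

u_2 = (-1.5000, 1.5000)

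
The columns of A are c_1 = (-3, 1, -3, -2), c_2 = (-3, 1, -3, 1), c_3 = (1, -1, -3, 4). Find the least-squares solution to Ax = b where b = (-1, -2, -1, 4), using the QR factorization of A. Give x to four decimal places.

x = (-0.8841, 1.0145, 0.3043)

e_1 = c_1/‖c_1‖ = (-3, 1, -3, -2)/4.7958 = (-0.6255, 0.2085, -0.6255, -0.4170).
r_{12} = e_1·c_2 = 3.5447.
u_2 = c_2 − 3.5447·e_1 = (-0.7826, 0.2609, -0.7826, 2.4783).
‖u_2‖ = 2.7267, so e_2 = (-0.2870, 0.0957, -0.2870, 0.9089).
r_{13} = e_1·c_3 = -0.6255; r_{23} = e_2·c_3 = 4.1139.
u_3 = c_3 + 0.6255·e_1 − 4.1139·e_2 = (1.7895, -1.2632, -2.2105, 0.0000).
‖u_3‖ = 3.1119, so e_3 = (0.5750, -0.4059, -0.7103, 0.0000).
Qᵀb = (-0.8341, 4.0183, 0.9471).
Back-substitute: x_3 = 0.9471/3.1119 = 0.3043.
x_2 = (4.0183 − 4.1139·0.3043)/2.7267 = 1.0145.
x_1 = (-0.8341 − 3.5447·1.0145 + 0.6255·0.3043)/4.7958 = -0.8841.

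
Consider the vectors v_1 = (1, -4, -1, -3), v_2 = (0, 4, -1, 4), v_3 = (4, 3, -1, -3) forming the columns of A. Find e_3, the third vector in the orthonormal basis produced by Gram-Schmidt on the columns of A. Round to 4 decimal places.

e_3 = (0.5932, 0.5708, 0.0128, -0.5676)

e_1 = v_1/‖v_1‖ = (1, -4, -1, -3)/5.1962 = (0.1925, -0.7698, -0.1925, -0.5774).
r_{12} = e_1·v_2 = -5.1962.
u_2 = v_2 + 5.1962·e_1 = (1.0000, 0.0000, -2.0000, 1.0000).
‖u_2‖ = 2.4495, so e_2 = (0.4082, 0.0000, -0.8165, 0.4082).
r_{13} = e_1·v_3 = 0.3849; r_{23} = e_2·v_3 = 1.2247.
u_3 = v_3 − 0.3849·e_1 − 1.2247·e_2 = (3.4259, 3.2963, 0.0741, -3.2778).
‖u_3‖ = 5.7751, so e_3 = (0.5932, 0.5708, 0.0128, -0.5676).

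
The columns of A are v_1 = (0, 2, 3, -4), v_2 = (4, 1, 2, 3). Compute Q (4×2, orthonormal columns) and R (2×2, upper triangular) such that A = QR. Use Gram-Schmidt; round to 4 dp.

Q = [[0.0000, 0.7371], [0.3714, 0.2351], [0.5571, 0.4448], [-0.7428, 0.4512]], R = [[5.3852, -0.7428], [0.0000, 5.4266]]

e_1 = v_1/‖v_1‖ = (0, 2, 3, -4)/5.3852 = (0.0000, 0.3714, 0.5571, -0.7428).
r_{12} = e_1·v_2 = -0.7428.
u_2 = v_2 + 0.7428·e_1 = (4.0000, 1.2759, 2.4138, 2.4483).
‖u_2‖ = 5.4266, so e_2 = (0.7371, 0.2351, 0.4448, 0.4512).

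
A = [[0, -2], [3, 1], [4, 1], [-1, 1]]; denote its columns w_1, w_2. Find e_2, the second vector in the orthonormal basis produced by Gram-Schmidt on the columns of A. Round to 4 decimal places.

w_1 = (0, 3, 4, -1); ‖w_1‖ = 5.0990, so e_1 = (0.0000, 0.5883, 0.7845, -0.1961).
e_1·w_2 = 0.0000·(-2) + 0.5883·1 + 0.7845·1 + (-0.1961)·1 = 1.1767.
u_2 = w_2 − 1.1767·e_1 = (-2.0000, 0.3077, 0.0769, 1.2308).
‖u_2‖ = 2.3697, so e_2 = (-0.8440, 0.1298, 0.0325, 0.5194).

e_2 = (-0.8440, 0.1298, 0.0325, 0.5194)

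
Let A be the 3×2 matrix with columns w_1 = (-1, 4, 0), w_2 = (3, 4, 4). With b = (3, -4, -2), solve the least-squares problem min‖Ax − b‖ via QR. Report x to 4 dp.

x = (-1.1061, -0.0152)

w_1 = (-1, 4, 0); ‖w_1‖ = 4.1231, so q_1 = (-0.2425, 0.9701, 0.0000).
q_1·w_2 = (-0.2425)·3 + 0.9701·4 + 0.0000·4 = 3.1530.
u_2 = w_2 − 3.1530·q_1 = (3.7647, 0.9412, 4.0000).
‖u_2‖ = 5.5730, so q_2 = (0.6755, 0.1689, 0.7177).
Qᵀb = (-4.6082, -0.0844).
Back-substitute: x_2 = -0.0844/5.5730 = -0.0152.
x_1 = (-4.6082 − 3.1530·(-0.0152))/4.1231 = -1.1061.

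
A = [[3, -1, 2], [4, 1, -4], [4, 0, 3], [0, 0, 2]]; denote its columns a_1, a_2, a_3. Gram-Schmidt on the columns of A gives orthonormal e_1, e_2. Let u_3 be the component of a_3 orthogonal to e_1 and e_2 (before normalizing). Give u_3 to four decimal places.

e_1 = a_1/‖a_1‖ = (3, 4, 4, 0)/6.4031 = (0.4685, 0.6247, 0.6247, 0.0000).
r_{12} = e_1·a_2 = 0.1562.
u_2 = a_2 − 0.1562·e_1 = (-1.0732, 0.9024, -0.0976, 0.0000).
‖u_2‖ = 1.4056, so e_2 = (-0.7635, 0.6420, -0.0694, 0.0000).
r_{13} = e_1·a_3 = 0.3123; r_{23} = e_2·a_3 = -4.3035.
u_3 = a_3 − 0.3123·e_1 + 4.3035·e_2 = (-1.4321, -1.4321, 2.5062, 2.0000).

u_3 = (-1.4321, -1.4321, 2.5062, 2.0000)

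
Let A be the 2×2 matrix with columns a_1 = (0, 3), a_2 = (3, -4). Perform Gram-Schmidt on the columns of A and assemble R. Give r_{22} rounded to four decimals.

r_{22} = 3.0000

q_1 = a_1/‖a_1‖ = (0, 3)/3.0000 = (0.0000, 1.0000).
r_{12} = q_1·a_2 = -4.0000.
u_2 = a_2 + 4.0000·q_1 = (3.0000, 0.0000).
r_{22} = ‖u_2‖ = 3.0000.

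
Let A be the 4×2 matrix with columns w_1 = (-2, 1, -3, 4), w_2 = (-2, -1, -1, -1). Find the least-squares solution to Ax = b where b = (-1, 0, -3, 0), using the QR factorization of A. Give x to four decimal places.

w_1 = (-2, 1, -3, 4); ‖w_1‖ = 5.4772, so q_1 = (-0.3651, 0.1826, -0.5477, 0.7303).
q_1·w_2 = (-0.3651)·(-2) + 0.1826·(-1) + (-0.5477)·(-1) + 0.7303·(-1) = 0.3651.
u_2 = w_2 − 0.3651·q_1 = (-1.8667, -1.0667, -0.8000, -1.2667).
‖u_2‖ = 2.6204, so q_2 = (-0.7124, -0.4071, -0.3053, -0.4834).
Qᵀb = (2.0083, 1.6282).
Back-substitute: x_2 = 1.6282/2.6204 = 0.6214.
x_1 = (2.0083 − 0.3651·0.6214)/5.4772 = 0.3252.

x = (0.3252, 0.6214)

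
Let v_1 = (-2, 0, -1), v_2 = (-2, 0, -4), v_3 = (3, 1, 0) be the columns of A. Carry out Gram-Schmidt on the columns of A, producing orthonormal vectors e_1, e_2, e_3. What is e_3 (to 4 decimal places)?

e_1 = v_1/‖v_1‖ = (-2, 0, -1)/2.2361 = (-0.8944, 0.0000, -0.4472).
r_{12} = e_1·v_2 = 3.5777.
u_2 = v_2 − 3.5777·e_1 = (1.2000, 0.0000, -2.4000).
‖u_2‖ = 2.6833, so e_2 = (0.4472, 0.0000, -0.8944).
r_{13} = e_1·v_3 = -2.6833; r_{23} = e_2·v_3 = 1.3416.
u_3 = v_3 + 2.6833·e_1 − 1.3416·e_2 = (0.0000, 1.0000, 0.0000).
‖u_3‖ = 1.0000, so e_3 = (0.0000, 1.0000, 0.0000).

e_3 = (0.0000, 1.0000, 0.0000)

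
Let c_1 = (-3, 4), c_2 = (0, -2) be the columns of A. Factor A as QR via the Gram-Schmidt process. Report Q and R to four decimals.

Q = [[-0.6000, -0.8000], [0.8000, -0.6000]], R = [[5.0000, -1.6000], [0.0000, 1.2000]]

c_1 = (-3, 4); ‖c_1‖ = 5.0000, so e_1 = (-0.6000, 0.8000).
e_1·c_2 = (-0.6000)·0 + 0.8000·(-2) = -1.6000.
u_2 = c_2 + 1.6000·e_1 = (-0.9600, -0.7200).
‖u_2‖ = 1.2000, so e_2 = (-0.8000, -0.6000).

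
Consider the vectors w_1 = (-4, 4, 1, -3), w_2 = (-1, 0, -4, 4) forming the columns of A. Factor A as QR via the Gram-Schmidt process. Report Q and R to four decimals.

Q = [[-0.6172, -0.3941], [0.6172, 0.2102], [0.1543, -0.6830], [-0.4629, 0.5779]], R = [[6.4807, -1.8516], [0.0000, 5.4380]]

w_1 = (-4, 4, 1, -3); ‖w_1‖ = 6.4807, so e_1 = (-0.6172, 0.6172, 0.1543, -0.4629).
e_1·w_2 = (-0.6172)·(-1) + 0.6172·0 + 0.1543·(-4) + (-0.4629)·4 = -1.8516.
u_2 = w_2 + 1.8516·e_1 = (-2.1429, 1.1429, -3.7143, 3.1429).
‖u_2‖ = 5.4380, so e_2 = (-0.3941, 0.2102, -0.6830, 0.5779).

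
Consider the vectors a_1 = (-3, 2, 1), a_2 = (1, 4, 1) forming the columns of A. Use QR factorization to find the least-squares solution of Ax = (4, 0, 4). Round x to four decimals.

q_1 = a_1/‖a_1‖ = (-3, 2, 1)/3.7417 = (-0.8018, 0.5345, 0.2673).
r_{12} = q_1·a_2 = 1.6036.
u_2 = a_2 − 1.6036·q_1 = (2.2857, 3.1429, 0.5714).
‖u_2‖ = 3.9279, so q_2 = (0.5819, 0.8001, 0.1455).
Qᵀb = (-2.1381, 2.9096).
Back-substitute: x_2 = 2.9096/3.9279 = 0.7407.
x_1 = (-2.1381 − 1.6036·0.7407)/3.7417 = -0.8889.

x = (-0.8889, 0.7407)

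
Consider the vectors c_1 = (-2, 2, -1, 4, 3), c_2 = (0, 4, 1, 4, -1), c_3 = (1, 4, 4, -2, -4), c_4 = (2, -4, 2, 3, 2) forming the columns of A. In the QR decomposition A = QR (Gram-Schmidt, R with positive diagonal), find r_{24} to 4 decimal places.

c_1 = (-2, 2, -1, 4, 3); ‖c_1‖ = 5.8310, so e_1 = (-0.3430, 0.3430, -0.1715, 0.6860, 0.5145).
e_1·c_2 = (-0.3430)·0 + 0.3430·4 + (-0.1715)·1 + 0.6860·4 + 0.5145·(-1) = 3.4300.
u_2 = c_2 − 3.4300·e_1 = (1.1765, 2.8235, 1.5882, 1.6471, -2.7647).
‖u_2‖ = 4.7154, so e_2 = (0.2495, 0.5988, 0.3368, 0.3493, -0.5863).
r_{24} = e_2·c_4 = -1.3473.

r_{24} = -1.3473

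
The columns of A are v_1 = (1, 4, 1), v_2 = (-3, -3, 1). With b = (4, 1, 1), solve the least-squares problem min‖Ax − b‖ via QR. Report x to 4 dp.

x = (-0.1712, -0.8630)

v_1 = (1, 4, 1); ‖v_1‖ = 4.2426, so e_1 = (0.2357, 0.9428, 0.2357).
e_1·v_2 = 0.2357·(-3) + 0.9428·(-3) + 0.2357·1 = -3.2998.
u_2 = v_2 + 3.2998·e_1 = (-2.2222, 0.1111, 1.7778).
‖u_2‖ = 2.8480, so e_2 = (-0.7803, 0.0390, 0.6242).
Qᵀb = (2.1213, -2.4579).
Back-substitute: x_2 = -2.4579/2.8480 = -0.8630.
x_1 = (2.1213 + 3.2998·(-0.8630))/4.2426 = -0.1712.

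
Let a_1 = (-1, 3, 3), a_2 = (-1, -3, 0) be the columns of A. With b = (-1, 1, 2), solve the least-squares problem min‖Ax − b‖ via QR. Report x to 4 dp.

x = (0.6667, 0.3333)

a_1 = (-1, 3, 3); ‖a_1‖ = 4.3589, so q_1 = (-0.2294, 0.6882, 0.6882).
q_1·a_2 = (-0.2294)·(-1) + 0.6882·(-3) + 0.6882·0 = -1.8353.
u_2 = a_2 + 1.8353·q_1 = (-1.4211, -1.7368, 1.2632).
‖u_2‖ = 2.5752, so q_2 = (-0.5518, -0.6745, 0.4905).
Qᵀb = (2.2942, 0.8584).
Back-substitute: x_2 = 0.8584/2.5752 = 0.3333.
x_1 = (2.2942 + 1.8353·0.3333)/4.3589 = 0.6667.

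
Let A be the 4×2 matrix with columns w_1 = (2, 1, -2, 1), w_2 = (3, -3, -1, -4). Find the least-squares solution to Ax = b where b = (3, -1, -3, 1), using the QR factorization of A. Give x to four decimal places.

w_1 = (2, 1, -2, 1); ‖w_1‖ = 3.1623, so e_1 = (0.6325, 0.3162, -0.6325, 0.3162).
e_1·w_2 = 0.6325·3 + 0.3162·(-3) + (-0.6325)·(-1) + 0.3162·(-4) = 0.3162.
u_2 = w_2 − 0.3162·e_1 = (2.8000, -3.1000, -0.8000, -4.1000).
‖u_2‖ = 5.9076, so e_2 = (0.4740, -0.5247, -0.1354, -0.6940).
Qᵀb = (3.7947, 1.6589).
Back-substitute: x_2 = 1.6589/5.9076 = 0.2808.
x_1 = (3.7947 − 0.3162·0.2808)/3.1623 = 1.1719.

x = (1.1719, 0.2808)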